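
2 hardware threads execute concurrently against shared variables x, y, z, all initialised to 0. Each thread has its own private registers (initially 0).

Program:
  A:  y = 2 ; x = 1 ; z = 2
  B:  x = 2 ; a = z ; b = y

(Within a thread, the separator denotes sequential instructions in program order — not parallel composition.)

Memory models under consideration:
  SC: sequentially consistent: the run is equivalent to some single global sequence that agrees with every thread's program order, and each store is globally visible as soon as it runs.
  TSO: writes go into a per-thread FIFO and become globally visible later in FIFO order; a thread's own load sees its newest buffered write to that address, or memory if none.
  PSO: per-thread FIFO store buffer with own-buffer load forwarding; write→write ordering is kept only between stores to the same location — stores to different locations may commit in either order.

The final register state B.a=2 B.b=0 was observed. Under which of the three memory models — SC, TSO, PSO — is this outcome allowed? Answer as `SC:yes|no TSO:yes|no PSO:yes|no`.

SC:no TSO:no PSO:yes

outcome vector order: (B.a,B.b)
[SC] allowed = {<0 0> <0 2> <2 2>}
[TSO] allowed = {<0 0> <0 2> <2 2>}
[PSO] allowed = {<0 0> <0 2> <2 0> <2 2>}
target <2 0> ∈ {PSO}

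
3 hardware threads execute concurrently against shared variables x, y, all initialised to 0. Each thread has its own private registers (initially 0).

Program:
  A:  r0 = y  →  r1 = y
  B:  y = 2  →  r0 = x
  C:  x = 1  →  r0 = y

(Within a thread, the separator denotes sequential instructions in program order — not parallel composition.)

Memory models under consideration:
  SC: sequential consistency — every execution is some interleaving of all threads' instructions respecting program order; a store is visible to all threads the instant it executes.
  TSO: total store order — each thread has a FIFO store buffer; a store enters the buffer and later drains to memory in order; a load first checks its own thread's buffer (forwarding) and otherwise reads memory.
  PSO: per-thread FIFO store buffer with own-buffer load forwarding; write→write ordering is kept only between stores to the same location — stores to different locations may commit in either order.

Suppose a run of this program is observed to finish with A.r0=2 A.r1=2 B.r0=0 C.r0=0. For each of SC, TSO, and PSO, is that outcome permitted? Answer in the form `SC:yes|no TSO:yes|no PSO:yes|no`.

outcome vector order: (A.r0,A.r1,B.r0,C.r0)
under SC → 0/0/0/2, 0/0/1/0, 0/0/1/2, 0/2/0/2, 0/2/1/0, 0/2/1/2, 2/2/0/2, 2/2/1/0, 2/2/1/2
under TSO → 0/0/0/0, 0/0/0/2, 0/0/1/0, 0/0/1/2, 0/2/0/0, 0/2/0/2, 0/2/1/0, 0/2/1/2, 2/2/0/0, 2/2/0/2, 2/2/1/0, 2/2/1/2
under PSO → 0/0/0/0, 0/0/0/2, 0/0/1/0, 0/0/1/2, 0/2/0/0, 0/2/0/2, 0/2/1/0, 0/2/1/2, 2/2/0/0, 2/2/0/2, 2/2/1/0, 2/2/1/2
target 2/2/0/0 ∈ {TSO,PSO}

SC:no TSO:yes PSO:yes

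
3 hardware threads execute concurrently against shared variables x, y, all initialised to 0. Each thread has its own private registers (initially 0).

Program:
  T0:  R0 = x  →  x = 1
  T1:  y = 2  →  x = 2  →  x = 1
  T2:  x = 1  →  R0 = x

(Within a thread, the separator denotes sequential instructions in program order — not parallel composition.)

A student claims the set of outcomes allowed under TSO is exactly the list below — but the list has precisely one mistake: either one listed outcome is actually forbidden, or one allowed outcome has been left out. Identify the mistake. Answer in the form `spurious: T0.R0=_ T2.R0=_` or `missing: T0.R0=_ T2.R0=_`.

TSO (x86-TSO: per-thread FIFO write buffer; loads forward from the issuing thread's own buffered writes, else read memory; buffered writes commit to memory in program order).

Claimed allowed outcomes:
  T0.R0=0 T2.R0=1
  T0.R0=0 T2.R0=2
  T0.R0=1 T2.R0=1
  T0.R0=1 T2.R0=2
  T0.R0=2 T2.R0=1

outcome vector order: (T0.R0,T2.R0)
[TSO] allowed = {<0 1> <0 2> <1 1> <1 2> <2 1> <2 2>}
TSO∖claimed = {<2 2>}

missing: T0.R0=2 T2.R0=2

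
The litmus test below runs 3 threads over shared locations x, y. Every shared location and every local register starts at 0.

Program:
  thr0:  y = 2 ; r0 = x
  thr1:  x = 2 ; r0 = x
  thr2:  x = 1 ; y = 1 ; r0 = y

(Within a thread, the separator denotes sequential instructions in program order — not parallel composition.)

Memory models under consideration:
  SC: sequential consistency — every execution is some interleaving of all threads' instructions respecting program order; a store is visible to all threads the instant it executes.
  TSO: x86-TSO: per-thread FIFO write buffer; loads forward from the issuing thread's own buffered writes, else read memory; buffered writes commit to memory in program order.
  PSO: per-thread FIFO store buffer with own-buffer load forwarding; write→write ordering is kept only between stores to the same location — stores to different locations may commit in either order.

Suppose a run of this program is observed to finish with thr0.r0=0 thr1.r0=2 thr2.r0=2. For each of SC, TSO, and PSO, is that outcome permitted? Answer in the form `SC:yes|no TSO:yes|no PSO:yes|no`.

outcome vector order: (thr0.r0,thr1.r0,thr2.r0)
SC (9): 011; 021; 111; 112; 121; 122; 211; 221; 222
TSO (12): 011; 012; 021; 022; 111; 112; 121; 122; 211; 212; 221; 222
PSO (12): 011; 012; 021; 022; 111; 112; 121; 122; 211; 212; 221; 222
target 022 ∈ {TSO,PSO}

SC:no TSO:yes PSO:yes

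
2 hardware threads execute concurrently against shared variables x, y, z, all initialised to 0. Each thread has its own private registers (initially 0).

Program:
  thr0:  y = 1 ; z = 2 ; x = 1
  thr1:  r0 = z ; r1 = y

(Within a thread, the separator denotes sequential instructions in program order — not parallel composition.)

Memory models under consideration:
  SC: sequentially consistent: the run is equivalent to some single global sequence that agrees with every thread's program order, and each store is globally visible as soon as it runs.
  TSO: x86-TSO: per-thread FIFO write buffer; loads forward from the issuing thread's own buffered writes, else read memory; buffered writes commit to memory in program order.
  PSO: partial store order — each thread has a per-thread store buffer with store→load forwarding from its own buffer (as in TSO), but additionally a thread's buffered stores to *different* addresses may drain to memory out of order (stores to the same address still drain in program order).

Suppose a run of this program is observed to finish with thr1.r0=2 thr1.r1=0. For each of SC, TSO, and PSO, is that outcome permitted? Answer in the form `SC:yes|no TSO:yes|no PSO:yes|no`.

SC:no TSO:no PSO:yes

outcome vector order: (thr1.r0,thr1.r1)
[SC] allowed = {00; 01; 21}
[TSO] allowed = {00; 01; 21}
[PSO] allowed = {00; 01; 20; 21}
target 20 ∈ {PSO}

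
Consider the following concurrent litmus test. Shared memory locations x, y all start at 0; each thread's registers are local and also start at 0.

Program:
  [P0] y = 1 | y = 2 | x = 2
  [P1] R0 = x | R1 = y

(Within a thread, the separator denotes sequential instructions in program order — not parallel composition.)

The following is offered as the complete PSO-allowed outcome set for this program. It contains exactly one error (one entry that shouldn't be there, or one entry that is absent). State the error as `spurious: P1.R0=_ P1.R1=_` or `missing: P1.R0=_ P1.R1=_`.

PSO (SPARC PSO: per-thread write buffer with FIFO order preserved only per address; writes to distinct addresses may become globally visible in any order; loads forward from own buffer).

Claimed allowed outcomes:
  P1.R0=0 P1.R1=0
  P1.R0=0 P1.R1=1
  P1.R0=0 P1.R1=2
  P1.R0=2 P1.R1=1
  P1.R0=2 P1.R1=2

outcome vector order: (P1.R0,P1.R1)
under PSO → (0,0); (0,1); (0,2); (2,0); (2,1); (2,2)
PSO∖claimed = {(2,0)}

missing: P1.R0=2 P1.R1=0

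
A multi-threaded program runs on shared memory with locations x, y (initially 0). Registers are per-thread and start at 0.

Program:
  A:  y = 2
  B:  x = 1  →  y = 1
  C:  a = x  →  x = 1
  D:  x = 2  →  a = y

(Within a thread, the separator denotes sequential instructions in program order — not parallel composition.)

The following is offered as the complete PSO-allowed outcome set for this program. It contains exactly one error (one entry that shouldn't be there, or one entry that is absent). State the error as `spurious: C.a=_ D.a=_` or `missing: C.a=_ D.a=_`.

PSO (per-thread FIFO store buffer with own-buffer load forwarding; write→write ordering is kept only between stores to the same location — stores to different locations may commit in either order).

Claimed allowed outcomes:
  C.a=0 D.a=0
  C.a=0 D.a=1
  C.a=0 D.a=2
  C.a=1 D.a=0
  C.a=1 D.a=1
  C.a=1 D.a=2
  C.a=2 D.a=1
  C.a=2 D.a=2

missing: C.a=2 D.a=0

outcome vector order: (C.a,D.a)
PSO (9): 0/0 0/1 0/2 1/0 1/1 1/2 2/0 2/1 2/2
PSO∖claimed = {2/0}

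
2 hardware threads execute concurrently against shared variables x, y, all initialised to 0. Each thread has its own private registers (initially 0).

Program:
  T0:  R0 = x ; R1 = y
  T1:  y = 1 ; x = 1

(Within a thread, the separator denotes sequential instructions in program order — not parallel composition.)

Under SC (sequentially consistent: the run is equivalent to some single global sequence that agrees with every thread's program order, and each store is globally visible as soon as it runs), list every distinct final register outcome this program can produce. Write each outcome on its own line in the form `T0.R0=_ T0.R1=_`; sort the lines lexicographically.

T0.R0=0 T0.R1=0
T0.R0=0 T0.R1=1
T0.R0=1 T0.R1=1

outcome vector order: (T0.R0,T0.R1)
|SC outcomes| = 3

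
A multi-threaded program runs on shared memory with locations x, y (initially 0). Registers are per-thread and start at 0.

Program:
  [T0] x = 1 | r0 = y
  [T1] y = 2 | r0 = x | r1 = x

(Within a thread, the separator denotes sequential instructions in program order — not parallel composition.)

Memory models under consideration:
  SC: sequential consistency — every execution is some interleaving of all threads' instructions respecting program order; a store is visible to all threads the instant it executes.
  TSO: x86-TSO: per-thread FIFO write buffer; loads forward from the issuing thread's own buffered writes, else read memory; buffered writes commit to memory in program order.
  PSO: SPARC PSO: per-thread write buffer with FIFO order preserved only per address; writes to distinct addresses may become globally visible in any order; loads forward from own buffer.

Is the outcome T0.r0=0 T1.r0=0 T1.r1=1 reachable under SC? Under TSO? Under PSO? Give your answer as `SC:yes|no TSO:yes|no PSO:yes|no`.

outcome vector order: (T0.r0,T1.r0,T1.r1)
under SC → 0/1/1 2/0/0 2/0/1 2/1/1
under TSO → 0/0/0 0/0/1 0/1/1 2/0/0 2/0/1 2/1/1
under PSO → 0/0/0 0/0/1 0/1/1 2/0/0 2/0/1 2/1/1
target 0/0/1 ∈ {TSO,PSO}

SC:no TSO:yes PSO:yes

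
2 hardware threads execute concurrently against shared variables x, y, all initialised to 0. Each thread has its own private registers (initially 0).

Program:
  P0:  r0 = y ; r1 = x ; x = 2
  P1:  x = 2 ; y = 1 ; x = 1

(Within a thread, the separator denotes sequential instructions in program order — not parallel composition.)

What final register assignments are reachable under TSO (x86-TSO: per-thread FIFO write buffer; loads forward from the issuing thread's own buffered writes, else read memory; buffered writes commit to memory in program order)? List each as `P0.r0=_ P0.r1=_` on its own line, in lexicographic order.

outcome vector order: (P0.r0,P0.r1)
|TSO outcomes| = 5

P0.r0=0 P0.r1=0
P0.r0=0 P0.r1=1
P0.r0=0 P0.r1=2
P0.r0=1 P0.r1=1
P0.r0=1 P0.r1=2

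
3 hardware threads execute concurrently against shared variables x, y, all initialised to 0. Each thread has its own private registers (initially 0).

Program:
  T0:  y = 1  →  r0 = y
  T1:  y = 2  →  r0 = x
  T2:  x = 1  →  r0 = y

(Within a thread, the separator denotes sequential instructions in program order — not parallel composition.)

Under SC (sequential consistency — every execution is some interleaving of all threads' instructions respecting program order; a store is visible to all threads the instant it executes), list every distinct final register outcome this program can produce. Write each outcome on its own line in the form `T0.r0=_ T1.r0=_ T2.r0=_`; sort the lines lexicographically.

T0.r0=1 T1.r0=0 T2.r0=1
T0.r0=1 T1.r0=0 T2.r0=2
T0.r0=1 T1.r0=1 T2.r0=0
T0.r0=1 T1.r0=1 T2.r0=1
T0.r0=1 T1.r0=1 T2.r0=2
T0.r0=2 T1.r0=0 T2.r0=2
T0.r0=2 T1.r0=1 T2.r0=0
T0.r0=2 T1.r0=1 T2.r0=1
T0.r0=2 T1.r0=1 T2.r0=2

outcome vector order: (T0.r0,T1.r0,T2.r0)
|SC outcomes| = 9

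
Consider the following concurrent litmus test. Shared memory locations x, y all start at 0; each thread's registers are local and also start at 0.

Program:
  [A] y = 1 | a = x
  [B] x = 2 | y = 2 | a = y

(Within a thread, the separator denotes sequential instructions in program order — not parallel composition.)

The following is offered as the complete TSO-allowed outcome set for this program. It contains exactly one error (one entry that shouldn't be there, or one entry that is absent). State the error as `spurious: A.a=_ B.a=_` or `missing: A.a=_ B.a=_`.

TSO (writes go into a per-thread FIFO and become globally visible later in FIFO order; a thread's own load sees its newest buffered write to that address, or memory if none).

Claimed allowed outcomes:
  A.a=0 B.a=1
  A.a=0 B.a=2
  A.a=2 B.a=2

outcome vector order: (A.a,B.a)
TSO (4): 0/1; 0/2; 2/1; 2/2
TSO∖claimed = {2/1}

missing: A.a=2 B.a=1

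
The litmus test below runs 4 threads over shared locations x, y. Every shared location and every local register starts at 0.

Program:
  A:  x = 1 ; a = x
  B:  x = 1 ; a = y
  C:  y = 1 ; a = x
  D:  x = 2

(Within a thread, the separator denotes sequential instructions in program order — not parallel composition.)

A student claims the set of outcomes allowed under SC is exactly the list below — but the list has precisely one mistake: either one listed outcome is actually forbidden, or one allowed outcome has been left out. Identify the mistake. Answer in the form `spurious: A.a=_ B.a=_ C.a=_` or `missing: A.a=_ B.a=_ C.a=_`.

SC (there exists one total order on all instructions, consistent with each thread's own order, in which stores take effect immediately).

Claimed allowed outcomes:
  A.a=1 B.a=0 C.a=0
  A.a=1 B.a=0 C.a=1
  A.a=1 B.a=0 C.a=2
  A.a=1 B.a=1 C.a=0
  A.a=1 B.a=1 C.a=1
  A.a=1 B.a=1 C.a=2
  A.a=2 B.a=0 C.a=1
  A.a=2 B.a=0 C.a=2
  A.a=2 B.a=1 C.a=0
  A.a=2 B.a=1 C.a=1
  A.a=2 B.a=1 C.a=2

spurious: A.a=1 B.a=0 C.a=0

outcome vector order: (A.a,B.a,C.a)
SC: 10 outcomes — {(1,0,1), (1,0,2), (1,1,0), (1,1,1), (1,1,2), (2,0,1), (2,0,2), (2,1,0), (2,1,1), (2,1,2)}
claimed∖SC = {(1,0,0)}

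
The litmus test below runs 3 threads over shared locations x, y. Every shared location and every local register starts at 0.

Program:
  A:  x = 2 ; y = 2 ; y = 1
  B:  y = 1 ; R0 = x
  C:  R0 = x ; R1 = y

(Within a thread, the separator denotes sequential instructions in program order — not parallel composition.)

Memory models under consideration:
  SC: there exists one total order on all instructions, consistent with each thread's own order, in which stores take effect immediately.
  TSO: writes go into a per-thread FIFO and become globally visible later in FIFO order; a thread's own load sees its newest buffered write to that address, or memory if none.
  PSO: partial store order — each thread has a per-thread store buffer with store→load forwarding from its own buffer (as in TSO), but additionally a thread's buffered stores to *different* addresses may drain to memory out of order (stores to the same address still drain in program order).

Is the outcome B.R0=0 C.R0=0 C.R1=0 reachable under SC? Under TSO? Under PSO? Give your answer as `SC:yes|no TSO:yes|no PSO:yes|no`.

outcome vector order: (B.R0,C.R0,C.R1)
SC (11): 0/0/0 0/0/1 0/0/2 0/2/1 0/2/2 2/0/0 2/0/1 2/0/2 2/2/0 2/2/1 2/2/2
TSO (12): 0/0/0 0/0/1 0/0/2 0/2/0 0/2/1 0/2/2 2/0/0 2/0/1 2/0/2 2/2/0 2/2/1 2/2/2
PSO (12): 0/0/0 0/0/1 0/0/2 0/2/0 0/2/1 0/2/2 2/0/0 2/0/1 2/0/2 2/2/0 2/2/1 2/2/2
target 0/0/0 ∈ {SC,TSO,PSO}

SC:yes TSO:yes PSO:yes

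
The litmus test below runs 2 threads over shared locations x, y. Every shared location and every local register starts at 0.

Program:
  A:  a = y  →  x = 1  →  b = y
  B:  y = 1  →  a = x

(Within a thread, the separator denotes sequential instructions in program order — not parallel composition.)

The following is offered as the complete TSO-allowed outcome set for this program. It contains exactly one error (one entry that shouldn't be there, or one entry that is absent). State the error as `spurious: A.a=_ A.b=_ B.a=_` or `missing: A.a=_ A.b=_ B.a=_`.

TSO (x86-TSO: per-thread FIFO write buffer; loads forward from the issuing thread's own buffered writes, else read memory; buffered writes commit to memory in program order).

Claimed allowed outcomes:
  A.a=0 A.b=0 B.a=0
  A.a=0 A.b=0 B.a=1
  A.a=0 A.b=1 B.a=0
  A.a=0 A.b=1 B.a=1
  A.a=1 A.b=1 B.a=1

outcome vector order: (A.a,A.b,B.a)
TSO: 6 outcomes — {<0 0 0>; <0 0 1>; <0 1 0>; <0 1 1>; <1 1 0>; <1 1 1>}
TSO∖claimed = {<1 1 0>}

missing: A.a=1 A.b=1 B.a=0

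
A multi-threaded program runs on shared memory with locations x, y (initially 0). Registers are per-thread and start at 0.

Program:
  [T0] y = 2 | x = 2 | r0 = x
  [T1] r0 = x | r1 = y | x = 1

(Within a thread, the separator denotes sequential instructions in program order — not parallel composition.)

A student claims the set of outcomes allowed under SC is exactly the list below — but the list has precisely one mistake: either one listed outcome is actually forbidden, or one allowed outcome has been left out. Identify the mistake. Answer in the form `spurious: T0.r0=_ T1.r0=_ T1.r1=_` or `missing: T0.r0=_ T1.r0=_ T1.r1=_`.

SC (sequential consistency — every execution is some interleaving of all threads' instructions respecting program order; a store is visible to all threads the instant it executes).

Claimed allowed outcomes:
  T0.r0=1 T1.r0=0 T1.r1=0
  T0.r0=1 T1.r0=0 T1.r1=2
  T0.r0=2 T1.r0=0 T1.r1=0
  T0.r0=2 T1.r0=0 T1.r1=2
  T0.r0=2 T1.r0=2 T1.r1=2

missing: T0.r0=1 T1.r0=2 T1.r1=2

outcome vector order: (T0.r0,T1.r0,T1.r1)
under SC → 1/0/0, 1/0/2, 1/2/2, 2/0/0, 2/0/2, 2/2/2
SC∖claimed = {1/2/2}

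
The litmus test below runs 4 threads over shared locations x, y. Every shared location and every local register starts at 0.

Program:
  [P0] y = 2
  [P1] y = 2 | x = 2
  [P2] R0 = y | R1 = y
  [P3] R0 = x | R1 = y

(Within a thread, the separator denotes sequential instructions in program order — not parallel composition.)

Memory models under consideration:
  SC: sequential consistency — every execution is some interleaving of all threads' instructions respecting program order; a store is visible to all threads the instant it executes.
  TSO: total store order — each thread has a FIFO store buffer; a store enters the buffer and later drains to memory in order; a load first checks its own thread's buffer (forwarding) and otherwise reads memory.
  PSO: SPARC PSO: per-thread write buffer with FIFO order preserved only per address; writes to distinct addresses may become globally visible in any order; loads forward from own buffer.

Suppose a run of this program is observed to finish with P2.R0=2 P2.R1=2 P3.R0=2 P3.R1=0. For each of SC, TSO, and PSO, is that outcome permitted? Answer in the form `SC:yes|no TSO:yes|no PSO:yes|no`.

outcome vector order: (P2.R0,P2.R1,P3.R0,P3.R1)
[SC] allowed = {0000, 0002, 0022, 0200, 0202, 0222, 2200, 2202, 2222}
[TSO] allowed = {0000, 0002, 0022, 0200, 0202, 0222, 2200, 2202, 2222}
[PSO] allowed = {0000, 0002, 0020, 0022, 0200, 0202, 0220, 0222, 2200, 2202, 2220, 2222}
target 2220 ∈ {PSO}

SC:no TSO:no PSO:yes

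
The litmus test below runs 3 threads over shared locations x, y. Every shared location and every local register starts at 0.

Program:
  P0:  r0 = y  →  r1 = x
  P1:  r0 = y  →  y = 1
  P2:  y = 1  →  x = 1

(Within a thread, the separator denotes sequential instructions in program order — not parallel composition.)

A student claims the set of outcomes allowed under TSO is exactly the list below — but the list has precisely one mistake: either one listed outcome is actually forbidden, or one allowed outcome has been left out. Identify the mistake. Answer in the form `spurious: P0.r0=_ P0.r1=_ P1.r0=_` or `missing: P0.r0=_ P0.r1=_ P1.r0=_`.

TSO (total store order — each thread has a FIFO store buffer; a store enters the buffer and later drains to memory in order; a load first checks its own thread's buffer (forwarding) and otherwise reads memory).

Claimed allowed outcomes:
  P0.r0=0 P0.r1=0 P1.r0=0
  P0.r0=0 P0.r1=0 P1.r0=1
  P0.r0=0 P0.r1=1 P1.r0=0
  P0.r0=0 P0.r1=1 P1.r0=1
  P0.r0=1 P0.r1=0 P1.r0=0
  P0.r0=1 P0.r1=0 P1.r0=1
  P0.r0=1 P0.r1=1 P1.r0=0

outcome vector order: (P0.r0,P0.r1,P1.r0)
[TSO] allowed = {(0,0,0), (0,0,1), (0,1,0), (0,1,1), (1,0,0), (1,0,1), (1,1,0), (1,1,1)}
TSO∖claimed = {(1,1,1)}

missing: P0.r0=1 P0.r1=1 P1.r0=1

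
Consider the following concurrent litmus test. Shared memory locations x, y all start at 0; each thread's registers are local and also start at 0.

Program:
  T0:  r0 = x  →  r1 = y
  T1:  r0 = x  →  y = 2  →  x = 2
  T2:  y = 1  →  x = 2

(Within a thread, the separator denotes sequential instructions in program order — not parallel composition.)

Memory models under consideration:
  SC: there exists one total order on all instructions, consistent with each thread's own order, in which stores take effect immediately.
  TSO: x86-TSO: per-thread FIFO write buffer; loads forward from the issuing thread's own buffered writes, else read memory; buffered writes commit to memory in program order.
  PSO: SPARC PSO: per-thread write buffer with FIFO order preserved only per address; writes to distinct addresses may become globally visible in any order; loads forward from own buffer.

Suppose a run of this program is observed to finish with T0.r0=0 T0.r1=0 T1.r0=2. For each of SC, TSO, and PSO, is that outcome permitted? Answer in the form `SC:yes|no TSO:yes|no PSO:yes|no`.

SC:yes TSO:yes PSO:yes

outcome vector order: (T0.r0,T0.r1,T1.r0)
[SC] allowed = {(0,0,0); (0,0,2); (0,1,0); (0,1,2); (0,2,0); (0,2,2); (2,1,0); (2,1,2); (2,2,0); (2,2,2)}
[TSO] allowed = {(0,0,0); (0,0,2); (0,1,0); (0,1,2); (0,2,0); (0,2,2); (2,1,0); (2,1,2); (2,2,0); (2,2,2)}
[PSO] allowed = {(0,0,0); (0,0,2); (0,1,0); (0,1,2); (0,2,0); (0,2,2); (2,0,0); (2,0,2); (2,1,0); (2,1,2); (2,2,0); (2,2,2)}
target (0,0,2) ∈ {SC,TSO,PSO}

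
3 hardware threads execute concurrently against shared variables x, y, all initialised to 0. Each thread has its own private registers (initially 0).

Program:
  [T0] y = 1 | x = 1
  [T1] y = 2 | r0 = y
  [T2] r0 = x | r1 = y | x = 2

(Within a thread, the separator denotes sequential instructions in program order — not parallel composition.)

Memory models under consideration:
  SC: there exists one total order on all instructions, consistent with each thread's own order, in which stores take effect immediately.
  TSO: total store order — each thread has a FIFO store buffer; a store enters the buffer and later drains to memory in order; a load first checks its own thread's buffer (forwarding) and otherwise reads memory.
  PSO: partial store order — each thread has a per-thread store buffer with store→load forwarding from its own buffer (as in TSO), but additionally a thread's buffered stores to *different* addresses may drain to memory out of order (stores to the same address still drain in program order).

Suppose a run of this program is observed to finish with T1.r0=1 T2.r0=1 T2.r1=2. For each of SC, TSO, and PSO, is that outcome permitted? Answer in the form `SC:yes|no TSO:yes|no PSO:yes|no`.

SC:no TSO:no PSO:yes

outcome vector order: (T1.r0,T2.r0,T2.r1)
SC (9): <1 0 0>; <1 0 1>; <1 0 2>; <1 1 1>; <2 0 0>; <2 0 1>; <2 0 2>; <2 1 1>; <2 1 2>
TSO (9): <1 0 0>; <1 0 1>; <1 0 2>; <1 1 1>; <2 0 0>; <2 0 1>; <2 0 2>; <2 1 1>; <2 1 2>
PSO (12): <1 0 0>; <1 0 1>; <1 0 2>; <1 1 0>; <1 1 1>; <1 1 2>; <2 0 0>; <2 0 1>; <2 0 2>; <2 1 0>; <2 1 1>; <2 1 2>
target <1 1 2> ∈ {PSO}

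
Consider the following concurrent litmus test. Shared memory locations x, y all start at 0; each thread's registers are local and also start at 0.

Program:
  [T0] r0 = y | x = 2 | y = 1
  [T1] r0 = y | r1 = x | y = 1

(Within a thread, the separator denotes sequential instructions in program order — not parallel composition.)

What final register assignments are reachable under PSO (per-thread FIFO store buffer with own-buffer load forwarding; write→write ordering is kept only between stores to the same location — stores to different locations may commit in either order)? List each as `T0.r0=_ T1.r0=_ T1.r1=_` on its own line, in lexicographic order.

outcome vector order: (T0.r0,T1.r0,T1.r1)
|PSO outcomes| = 5

T0.r0=0 T1.r0=0 T1.r1=0
T0.r0=0 T1.r0=0 T1.r1=2
T0.r0=0 T1.r0=1 T1.r1=0
T0.r0=0 T1.r0=1 T1.r1=2
T0.r0=1 T1.r0=0 T1.r1=0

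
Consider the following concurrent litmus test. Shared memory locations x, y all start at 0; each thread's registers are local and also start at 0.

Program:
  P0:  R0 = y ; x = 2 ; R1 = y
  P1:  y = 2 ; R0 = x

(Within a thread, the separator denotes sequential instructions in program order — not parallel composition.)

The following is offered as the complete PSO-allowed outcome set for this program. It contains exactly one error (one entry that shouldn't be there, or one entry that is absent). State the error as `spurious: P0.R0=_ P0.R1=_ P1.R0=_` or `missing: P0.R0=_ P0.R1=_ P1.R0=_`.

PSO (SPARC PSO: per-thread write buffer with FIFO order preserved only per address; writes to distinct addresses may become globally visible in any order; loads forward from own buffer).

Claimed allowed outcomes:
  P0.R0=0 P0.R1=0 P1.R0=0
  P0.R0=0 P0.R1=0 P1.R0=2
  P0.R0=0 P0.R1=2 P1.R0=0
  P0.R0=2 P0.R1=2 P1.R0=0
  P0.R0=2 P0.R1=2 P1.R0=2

outcome vector order: (P0.R0,P0.R1,P1.R0)
[PSO] allowed = {<0 0 0>, <0 0 2>, <0 2 0>, <0 2 2>, <2 2 0>, <2 2 2>}
PSO∖claimed = {<0 2 2>}

missing: P0.R0=0 P0.R1=2 P1.R0=2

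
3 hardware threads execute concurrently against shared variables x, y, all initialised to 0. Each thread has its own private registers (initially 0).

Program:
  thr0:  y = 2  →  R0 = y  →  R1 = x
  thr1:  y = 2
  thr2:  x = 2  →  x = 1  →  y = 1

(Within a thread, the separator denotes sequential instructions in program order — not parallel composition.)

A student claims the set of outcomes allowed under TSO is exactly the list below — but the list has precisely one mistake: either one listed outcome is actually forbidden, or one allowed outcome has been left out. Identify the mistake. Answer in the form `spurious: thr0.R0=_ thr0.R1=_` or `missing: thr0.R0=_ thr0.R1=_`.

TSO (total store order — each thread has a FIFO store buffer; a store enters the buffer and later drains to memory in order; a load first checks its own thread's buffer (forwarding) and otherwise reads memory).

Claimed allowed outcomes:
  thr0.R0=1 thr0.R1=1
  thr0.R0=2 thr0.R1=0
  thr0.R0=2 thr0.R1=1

missing: thr0.R0=2 thr0.R1=2

outcome vector order: (thr0.R0,thr0.R1)
TSO: 4 outcomes — {(1,1); (2,0); (2,1); (2,2)}
TSO∖claimed = {(2,2)}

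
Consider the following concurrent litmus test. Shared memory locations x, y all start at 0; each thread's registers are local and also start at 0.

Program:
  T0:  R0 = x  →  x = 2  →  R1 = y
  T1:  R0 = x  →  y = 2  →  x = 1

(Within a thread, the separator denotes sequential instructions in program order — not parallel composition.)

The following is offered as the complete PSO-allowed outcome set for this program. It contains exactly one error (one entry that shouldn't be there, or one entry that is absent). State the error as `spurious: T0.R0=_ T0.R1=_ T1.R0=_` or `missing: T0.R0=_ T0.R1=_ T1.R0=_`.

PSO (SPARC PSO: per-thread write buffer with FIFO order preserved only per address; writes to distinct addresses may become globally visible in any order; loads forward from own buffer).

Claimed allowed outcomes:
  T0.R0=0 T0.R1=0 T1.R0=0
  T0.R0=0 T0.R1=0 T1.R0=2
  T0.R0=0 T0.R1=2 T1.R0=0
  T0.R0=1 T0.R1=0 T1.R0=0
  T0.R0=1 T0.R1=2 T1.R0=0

outcome vector order: (T0.R0,T0.R1,T1.R0)
PSO (6): 000, 002, 020, 022, 100, 120
PSO∖claimed = {022}

missing: T0.R0=0 T0.R1=2 T1.R0=2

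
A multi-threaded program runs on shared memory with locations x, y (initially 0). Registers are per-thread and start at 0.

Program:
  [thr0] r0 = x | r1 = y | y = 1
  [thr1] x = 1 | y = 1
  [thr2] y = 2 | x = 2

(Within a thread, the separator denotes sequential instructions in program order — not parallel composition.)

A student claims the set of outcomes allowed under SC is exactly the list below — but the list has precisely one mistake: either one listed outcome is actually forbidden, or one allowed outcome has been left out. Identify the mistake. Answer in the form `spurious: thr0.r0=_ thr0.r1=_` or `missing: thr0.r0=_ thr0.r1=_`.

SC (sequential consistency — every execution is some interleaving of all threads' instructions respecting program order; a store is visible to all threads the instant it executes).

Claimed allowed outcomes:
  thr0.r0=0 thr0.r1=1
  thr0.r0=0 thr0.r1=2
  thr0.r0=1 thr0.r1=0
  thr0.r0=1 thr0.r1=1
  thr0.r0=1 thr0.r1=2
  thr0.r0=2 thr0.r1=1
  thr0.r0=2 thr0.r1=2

outcome vector order: (thr0.r0,thr0.r1)
under SC → 0/0, 0/1, 0/2, 1/0, 1/1, 1/2, 2/1, 2/2
SC∖claimed = {0/0}

missing: thr0.r0=0 thr0.r1=0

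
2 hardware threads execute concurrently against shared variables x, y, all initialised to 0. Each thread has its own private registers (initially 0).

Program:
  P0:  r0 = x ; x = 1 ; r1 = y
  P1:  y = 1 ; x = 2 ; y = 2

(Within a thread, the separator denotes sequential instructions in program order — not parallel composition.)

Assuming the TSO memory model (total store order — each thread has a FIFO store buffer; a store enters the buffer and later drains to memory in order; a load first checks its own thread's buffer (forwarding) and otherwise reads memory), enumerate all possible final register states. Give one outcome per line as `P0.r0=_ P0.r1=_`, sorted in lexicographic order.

P0.r0=0 P0.r1=0
P0.r0=0 P0.r1=1
P0.r0=0 P0.r1=2
P0.r0=2 P0.r1=1
P0.r0=2 P0.r1=2

outcome vector order: (P0.r0,P0.r1)
|TSO outcomes| = 5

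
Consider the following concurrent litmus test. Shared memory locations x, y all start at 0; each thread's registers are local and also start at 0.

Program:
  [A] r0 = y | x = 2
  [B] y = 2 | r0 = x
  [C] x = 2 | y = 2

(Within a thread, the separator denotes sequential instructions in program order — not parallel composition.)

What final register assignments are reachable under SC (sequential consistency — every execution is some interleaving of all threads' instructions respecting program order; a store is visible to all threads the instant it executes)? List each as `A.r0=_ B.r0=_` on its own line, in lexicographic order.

outcome vector order: (A.r0,B.r0)
|SC outcomes| = 4

A.r0=0 B.r0=0
A.r0=0 B.r0=2
A.r0=2 B.r0=0
A.r0=2 B.r0=2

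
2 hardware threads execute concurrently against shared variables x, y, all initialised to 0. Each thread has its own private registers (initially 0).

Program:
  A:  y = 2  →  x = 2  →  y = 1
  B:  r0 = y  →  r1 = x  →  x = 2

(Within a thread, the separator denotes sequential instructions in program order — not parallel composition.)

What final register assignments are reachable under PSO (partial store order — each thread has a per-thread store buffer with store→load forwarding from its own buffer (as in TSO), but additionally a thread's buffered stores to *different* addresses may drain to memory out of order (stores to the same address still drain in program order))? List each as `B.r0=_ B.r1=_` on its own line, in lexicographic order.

outcome vector order: (B.r0,B.r1)
|PSO outcomes| = 6

B.r0=0 B.r1=0
B.r0=0 B.r1=2
B.r0=1 B.r1=0
B.r0=1 B.r1=2
B.r0=2 B.r1=0
B.r0=2 B.r1=2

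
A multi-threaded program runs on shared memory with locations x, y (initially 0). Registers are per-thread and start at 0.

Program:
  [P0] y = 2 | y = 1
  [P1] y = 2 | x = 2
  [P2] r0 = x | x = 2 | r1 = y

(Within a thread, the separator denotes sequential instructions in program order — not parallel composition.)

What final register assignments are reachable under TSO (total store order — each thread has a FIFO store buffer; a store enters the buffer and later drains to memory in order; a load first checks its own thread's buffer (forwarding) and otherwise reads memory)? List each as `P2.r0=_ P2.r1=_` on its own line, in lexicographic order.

outcome vector order: (P2.r0,P2.r1)
|TSO outcomes| = 5

P2.r0=0 P2.r1=0
P2.r0=0 P2.r1=1
P2.r0=0 P2.r1=2
P2.r0=2 P2.r1=1
P2.r0=2 P2.r1=2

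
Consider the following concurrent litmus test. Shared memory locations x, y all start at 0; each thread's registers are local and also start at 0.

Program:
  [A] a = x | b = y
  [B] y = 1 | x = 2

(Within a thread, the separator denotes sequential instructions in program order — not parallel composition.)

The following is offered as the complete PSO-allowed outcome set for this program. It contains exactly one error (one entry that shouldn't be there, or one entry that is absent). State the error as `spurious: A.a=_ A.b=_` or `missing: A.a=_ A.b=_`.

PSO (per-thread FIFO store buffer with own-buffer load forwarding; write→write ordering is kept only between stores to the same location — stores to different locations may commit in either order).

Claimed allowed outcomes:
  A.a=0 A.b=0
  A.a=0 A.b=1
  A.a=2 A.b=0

outcome vector order: (A.a,A.b)
under PSO → (0,0) (0,1) (2,0) (2,1)
PSO∖claimed = {(2,1)}

missing: A.a=2 A.b=1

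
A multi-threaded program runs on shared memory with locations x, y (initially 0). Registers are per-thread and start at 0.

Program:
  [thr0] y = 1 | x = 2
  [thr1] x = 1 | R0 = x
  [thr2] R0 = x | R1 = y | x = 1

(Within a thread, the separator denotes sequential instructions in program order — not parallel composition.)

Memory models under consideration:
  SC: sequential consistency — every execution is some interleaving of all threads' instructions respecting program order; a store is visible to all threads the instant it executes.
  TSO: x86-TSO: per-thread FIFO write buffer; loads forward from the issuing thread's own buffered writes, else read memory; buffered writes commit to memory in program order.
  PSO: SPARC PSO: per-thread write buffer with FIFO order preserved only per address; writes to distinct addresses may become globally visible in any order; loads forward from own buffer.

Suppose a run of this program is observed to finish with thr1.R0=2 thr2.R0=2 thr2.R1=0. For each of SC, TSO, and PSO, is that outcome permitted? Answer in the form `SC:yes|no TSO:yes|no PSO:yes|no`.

outcome vector order: (thr1.R0,thr2.R0,thr2.R1)
[SC] allowed = {1/0/0, 1/0/1, 1/1/0, 1/1/1, 1/2/1, 2/0/0, 2/0/1, 2/1/0, 2/1/1, 2/2/1}
[TSO] allowed = {1/0/0, 1/0/1, 1/1/0, 1/1/1, 1/2/1, 2/0/0, 2/0/1, 2/1/0, 2/1/1, 2/2/1}
[PSO] allowed = {1/0/0, 1/0/1, 1/1/0, 1/1/1, 1/2/0, 1/2/1, 2/0/0, 2/0/1, 2/1/0, 2/1/1, 2/2/0, 2/2/1}
target 2/2/0 ∈ {PSO}

SC:no TSO:no PSO:yes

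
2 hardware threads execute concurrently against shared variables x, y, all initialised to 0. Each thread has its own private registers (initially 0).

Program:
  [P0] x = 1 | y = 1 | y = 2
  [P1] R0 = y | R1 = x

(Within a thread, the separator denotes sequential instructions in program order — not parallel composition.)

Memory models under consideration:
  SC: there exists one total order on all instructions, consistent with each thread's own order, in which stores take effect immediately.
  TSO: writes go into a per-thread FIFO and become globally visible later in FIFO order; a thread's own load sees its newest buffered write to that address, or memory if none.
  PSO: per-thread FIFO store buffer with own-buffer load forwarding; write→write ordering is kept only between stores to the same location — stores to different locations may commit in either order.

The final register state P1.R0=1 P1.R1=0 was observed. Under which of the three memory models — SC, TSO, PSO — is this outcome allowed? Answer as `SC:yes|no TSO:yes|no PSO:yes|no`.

outcome vector order: (P1.R0,P1.R1)
SC (4): 00; 01; 11; 21
TSO (4): 00; 01; 11; 21
PSO (6): 00; 01; 10; 11; 20; 21
target 10 ∈ {PSO}

SC:no TSO:no PSO:yes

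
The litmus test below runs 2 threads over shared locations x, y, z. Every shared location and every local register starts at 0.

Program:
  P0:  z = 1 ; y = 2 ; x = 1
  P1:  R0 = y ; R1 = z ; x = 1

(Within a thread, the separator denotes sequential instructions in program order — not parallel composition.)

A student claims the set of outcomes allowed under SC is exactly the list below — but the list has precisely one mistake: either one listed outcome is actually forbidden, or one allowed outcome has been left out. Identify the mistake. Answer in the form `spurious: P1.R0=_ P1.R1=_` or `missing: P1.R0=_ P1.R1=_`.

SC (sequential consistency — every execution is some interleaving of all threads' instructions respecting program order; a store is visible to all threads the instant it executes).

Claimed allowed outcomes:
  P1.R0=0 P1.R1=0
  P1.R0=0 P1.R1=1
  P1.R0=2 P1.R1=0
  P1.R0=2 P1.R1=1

outcome vector order: (P1.R0,P1.R1)
SC (3): (0,0) (0,1) (2,1)
claimed∖SC = {(2,0)}

spurious: P1.R0=2 P1.R1=0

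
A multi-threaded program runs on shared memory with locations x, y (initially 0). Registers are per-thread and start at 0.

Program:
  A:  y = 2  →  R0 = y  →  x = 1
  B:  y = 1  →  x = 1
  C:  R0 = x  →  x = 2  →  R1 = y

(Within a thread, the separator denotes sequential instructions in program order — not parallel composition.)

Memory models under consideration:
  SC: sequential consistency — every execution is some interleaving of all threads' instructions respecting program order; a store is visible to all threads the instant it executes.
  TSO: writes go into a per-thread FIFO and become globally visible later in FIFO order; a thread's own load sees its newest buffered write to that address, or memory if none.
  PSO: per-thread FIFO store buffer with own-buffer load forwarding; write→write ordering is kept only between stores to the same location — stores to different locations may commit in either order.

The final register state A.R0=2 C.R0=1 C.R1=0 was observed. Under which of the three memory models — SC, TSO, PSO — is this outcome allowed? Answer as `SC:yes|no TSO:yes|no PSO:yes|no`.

outcome vector order: (A.R0,C.R0,C.R1)
SC (9): <1 0 0> <1 0 1> <1 0 2> <1 1 1> <2 0 0> <2 0 1> <2 0 2> <2 1 1> <2 1 2>
TSO (9): <1 0 0> <1 0 1> <1 0 2> <1 1 1> <2 0 0> <2 0 1> <2 0 2> <2 1 1> <2 1 2>
PSO (12): <1 0 0> <1 0 1> <1 0 2> <1 1 0> <1 1 1> <1 1 2> <2 0 0> <2 0 1> <2 0 2> <2 1 0> <2 1 1> <2 1 2>
target <2 1 0> ∈ {PSO}

SC:no TSO:no PSO:yes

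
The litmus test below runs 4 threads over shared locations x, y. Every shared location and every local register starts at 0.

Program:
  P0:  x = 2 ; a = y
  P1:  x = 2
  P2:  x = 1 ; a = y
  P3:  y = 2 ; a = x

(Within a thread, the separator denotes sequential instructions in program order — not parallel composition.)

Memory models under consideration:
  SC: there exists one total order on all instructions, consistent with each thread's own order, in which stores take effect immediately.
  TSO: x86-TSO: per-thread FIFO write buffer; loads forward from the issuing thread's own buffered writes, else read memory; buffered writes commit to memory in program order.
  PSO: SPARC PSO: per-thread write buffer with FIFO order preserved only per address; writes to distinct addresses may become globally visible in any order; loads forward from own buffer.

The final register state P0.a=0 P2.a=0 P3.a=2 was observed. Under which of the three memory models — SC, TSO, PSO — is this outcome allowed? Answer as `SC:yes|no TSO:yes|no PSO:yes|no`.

outcome vector order: (P0.a,P2.a,P3.a)
SC: 9 outcomes — {(0,0,1), (0,0,2), (0,2,1), (0,2,2), (2,0,1), (2,0,2), (2,2,0), (2,2,1), (2,2,2)}
TSO: 12 outcomes — {(0,0,0), (0,0,1), (0,0,2), (0,2,0), (0,2,1), (0,2,2), (2,0,0), (2,0,1), (2,0,2), (2,2,0), (2,2,1), (2,2,2)}
PSO: 12 outcomes — {(0,0,0), (0,0,1), (0,0,2), (0,2,0), (0,2,1), (0,2,2), (2,0,0), (2,0,1), (2,0,2), (2,2,0), (2,2,1), (2,2,2)}
target (0,0,2) ∈ {SC,TSO,PSO}

SC:yes TSO:yes PSO:yes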